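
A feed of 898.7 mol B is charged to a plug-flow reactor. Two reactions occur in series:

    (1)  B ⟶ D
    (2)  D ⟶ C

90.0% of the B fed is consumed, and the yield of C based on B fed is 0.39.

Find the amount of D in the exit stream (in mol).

458 mol

Conversion of B: B consumed = 1ξ₁ = 0.9 × 898.7 → ξ₁ = 808.8 mol.
Yield of C: 1ξ₂ / 898.7 = 0.39 → ξ₂ = 350.5 mol.
Outlet amounts (n = n₀ + Σ ν·ξ):
  B: 898.7 − 1(808.8) = 89.87
  D: 0 + 1(808.8) − 1(350.5) = 458.3
  C: 0 + 1(350.5) = 350.5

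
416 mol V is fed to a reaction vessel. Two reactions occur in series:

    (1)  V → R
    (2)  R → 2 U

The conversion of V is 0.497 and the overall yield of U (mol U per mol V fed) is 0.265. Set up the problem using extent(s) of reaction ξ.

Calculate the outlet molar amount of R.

152 mol

Conversion of V: V consumed = 1ξ₁ = 0.497 × 416 → ξ₁ = 206.8 mol.
Yield of U: 2ξ₂ / 416 = 0.265 → ξ₂ = 55.12 mol.
Outlet amounts (n = n₀ + Σ ν·ξ):
  V: 416 − 1(206.8) = 209.2
  R: 0 + 1(206.8) − 1(55.12) = 151.6
  U: 0 + 2(55.12) = 110.2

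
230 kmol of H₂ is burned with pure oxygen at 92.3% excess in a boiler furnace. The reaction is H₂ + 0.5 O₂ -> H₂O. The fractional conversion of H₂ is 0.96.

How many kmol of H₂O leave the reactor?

221 kmol

Stoichiometric O₂ = 0.5 × 230 = 115 kmol; O₂ fed = 115 × 1.923 = 221.1 kmol.
Fuel reacted = 0.96 × 230 → ξ = 220.8 kmol.
Outlet (n = n₀ + ν ξ):
  H₂: 230 − 1(220.8) = 9.2
  O₂: 221.1 − 0.5(220.8) = 110.7
  H₂O: 0 + 1(220.8) = 220.8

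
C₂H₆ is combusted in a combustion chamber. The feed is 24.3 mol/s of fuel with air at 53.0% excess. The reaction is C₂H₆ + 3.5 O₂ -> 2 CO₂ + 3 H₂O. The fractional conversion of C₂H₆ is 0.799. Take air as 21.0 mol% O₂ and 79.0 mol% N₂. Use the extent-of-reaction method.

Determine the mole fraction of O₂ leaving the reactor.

0.0951

Stoichiometric O₂ = 3.5 × 24.3 = 85.05 mol/s; O₂ fed = 85.05 × 1.530 = 130.1 mol/s.
N₂ fed = 130.1 × 79/21 = 489.5 mol/s.
Fuel reacted = 0.799 × 24.3 → ξ = 19.42 mol/s.
Outlet (n = n₀ + ν ξ):
  C₂H₆: 24.3 − 1(19.42) = 4.884
  O₂: 130.1 − 3.5(19.42) = 62.17
  N₂: 489.5 (inert)
  CO₂: 0 + 2(19.42) = 38.83
  H₂O: 0 + 3(19.42) = 58.25
Total out = 653.7 mol/s; y_O₂ = 62.17 / 653.7 = 0.09511.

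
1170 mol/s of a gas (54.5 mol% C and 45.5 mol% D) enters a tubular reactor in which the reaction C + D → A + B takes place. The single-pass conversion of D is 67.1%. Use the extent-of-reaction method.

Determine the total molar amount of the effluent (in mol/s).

D reacted = 0.671 × 532.4 = 357.2 mol/s; ν_D = −1, so ξ = 357.2/1 = 357.2 mol/s.
Outlet amounts (n = n₀ + ν ξ):
  C: 637.6 − 1(357.2) = 280.4
  D: 532.4 − 1(357.2) = 175.1
  A: 0 + 1(357.2) = 357.2
  B: 0 + 1(357.2) = 357.2
Total out = 280.4 + 175.1 + 357.2 + 357.2 = 1170 mol/s.

1170 mol/s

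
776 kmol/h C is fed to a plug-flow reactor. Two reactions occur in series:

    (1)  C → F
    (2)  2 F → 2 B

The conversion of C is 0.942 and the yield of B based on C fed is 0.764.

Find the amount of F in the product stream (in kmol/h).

138 kmol/h

Conversion of C: C consumed = 1ξ₁ = 0.942 × 776 → ξ₁ = 731 kmol/h.
Yield of B: 2ξ₂ / 776 = 0.764 → ξ₂ = 296.4 kmol/h.
Outlet amounts (n = n₀ + Σ ν·ξ):
  C: 776 − 1(731) = 45.01
  F: 0 + 1(731) − 2(296.4) = 138.1
  B: 0 + 2(296.4) = 592.9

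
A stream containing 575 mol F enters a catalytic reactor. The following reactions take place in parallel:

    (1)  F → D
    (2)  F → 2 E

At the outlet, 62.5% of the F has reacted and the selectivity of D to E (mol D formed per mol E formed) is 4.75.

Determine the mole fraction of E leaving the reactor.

Conversion of F: F consumed = 0.625 × 575 = 359.4 mol = 1ξ₁ + 1ξ₂.
Selectivity: 1ξ₁ / (2ξ₂) = 4.75 → ξ₁ = 9.5 ξ₂.
Substitute: (1·9.5 + 1) ξ₂ = 359.4 → ξ₂ = 34.23 mol, ξ₁ = 325.1 mol.
Outlet amounts (n = n₀ + Σ ν·ξ):
  F: 575 − 1(325.1) − 1(34.23) = 215.6
  D: 0 + 1(325.1) = 325.1
  E: 0 + 2(34.23) = 68.45
Total out = 609.2 mol; y_E = 68.45 / 609.2 = 0.1124.

0.112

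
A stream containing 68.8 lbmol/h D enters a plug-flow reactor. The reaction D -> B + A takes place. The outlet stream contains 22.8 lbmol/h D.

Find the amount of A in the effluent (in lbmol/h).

For D: n = n₀ − 1ξ → 22.8 = 68.8 − 1ξ, giving ξ = 46 lbmol/h.
Outlet amounts (n = n₀ + ν ξ):
  D: 68.8 − 1(46) = 22.8
  B: 0 + 1(46) = 46
  A: 0 + 1(46) = 46

46 lbmol/h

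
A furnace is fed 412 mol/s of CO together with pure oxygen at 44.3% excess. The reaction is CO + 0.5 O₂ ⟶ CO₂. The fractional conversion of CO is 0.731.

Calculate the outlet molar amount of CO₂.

301 mol/s

Stoichiometric O₂ = 0.5 × 412 = 206 mol/s; O₂ fed = 206 × 1.443 = 297.3 mol/s.
Fuel reacted = 0.731 × 412 → ξ = 301.2 mol/s.
Outlet (n = n₀ + ν ξ):
  CO: 412 − 1(301.2) = 110.8
  O₂: 297.3 − 0.5(301.2) = 146.7
  CO₂: 0 + 1(301.2) = 301.2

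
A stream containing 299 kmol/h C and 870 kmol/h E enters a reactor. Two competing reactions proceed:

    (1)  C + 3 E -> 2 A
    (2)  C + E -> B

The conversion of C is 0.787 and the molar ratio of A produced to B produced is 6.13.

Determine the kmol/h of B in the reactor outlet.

Conversion of C: C consumed = 0.787 × 299 = 235.3 kmol/h = 1ξ₁ + 1ξ₂.
Selectivity: 2ξ₁ / (1ξ₂) = 6.13 → ξ₁ = 3.065 ξ₂.
Substitute: (1·3.065 + 1) ξ₂ = 235.3 → ξ₂ = 57.89 kmol/h, ξ₁ = 177.4 kmol/h.
Outlet amounts (n = n₀ + Σ ν·ξ):
  C: 299 − 1(177.4) − 1(57.89) = 63.69
  E: 870 − 3(177.4) − 1(57.89) = 279.8
  A: 0 + 2(177.4) = 354.9
  B: 0 + 1(57.89) = 57.89

57.9 kmol/h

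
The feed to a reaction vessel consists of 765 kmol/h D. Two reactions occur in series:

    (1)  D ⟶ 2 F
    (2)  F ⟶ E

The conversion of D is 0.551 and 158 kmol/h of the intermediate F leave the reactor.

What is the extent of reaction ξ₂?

ξ₂ = 685 kmol/h

Conversion of D: D consumed = 1ξ₁ = 0.551 × 765 → ξ₁ = 421.5 kmol/h.
F balance: n_F = 0 + 2ξ₁ − 1ξ₂ = 158 → ξ₂ = (2·421.5 − 158)/1 = 685 kmol/h.
Outlet amounts (n = n₀ + Σ ν·ξ):
  D: 765 − 1(421.5) = 343.5
  F: 0 + 2(421.5) − 1(685) = 158
  E: 0 + 1(685) = 685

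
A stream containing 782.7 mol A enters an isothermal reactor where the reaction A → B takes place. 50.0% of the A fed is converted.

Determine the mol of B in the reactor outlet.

391 mol

A reacted = 0.5 × 782.7 = 391.4 mol; ν_A = −1, so ξ = 391.4/1 = 391.4 mol.
Outlet amounts (n = n₀ + ν ξ):
  A: 782.7 − 1(391.4) = 391.4
  B: 0 + 1(391.4) = 391.4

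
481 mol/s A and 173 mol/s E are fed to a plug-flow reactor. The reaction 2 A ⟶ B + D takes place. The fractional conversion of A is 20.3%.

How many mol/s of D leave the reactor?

A reacted = 0.203 × 481 = 97.64 mol/s; ν_A = −2, so ξ = 97.64/2 = 48.82 mol/s.
Outlet amounts (n = n₀ + ν ξ):
  A: 481 − 2(48.82) = 383.4
  B: 0 + 1(48.82) = 48.82
  D: 0 + 1(48.82) = 48.82
  E: 173 (inert)

48.8 mol/s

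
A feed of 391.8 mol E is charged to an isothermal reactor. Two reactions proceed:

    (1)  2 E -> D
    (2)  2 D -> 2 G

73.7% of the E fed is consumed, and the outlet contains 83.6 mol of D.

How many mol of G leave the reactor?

Conversion of E: E consumed = 2ξ₁ = 0.737 × 391.8 → ξ₁ = 144.4 mol.
D balance: n_D = 0 + 1ξ₁ − 2ξ₂ = 83.6 → ξ₂ = (1·144.4 − 83.6)/2 = 30.39 mol.
Outlet amounts (n = n₀ + Σ ν·ξ):
  E: 391.8 − 2(144.4) = 103
  D: 0 + 1(144.4) − 2(30.39) = 83.6
  G: 0 + 2(30.39) = 60.78

60.8 mol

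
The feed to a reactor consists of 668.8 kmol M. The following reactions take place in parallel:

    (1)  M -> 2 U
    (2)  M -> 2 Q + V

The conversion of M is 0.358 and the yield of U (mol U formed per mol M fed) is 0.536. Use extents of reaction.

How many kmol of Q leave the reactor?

120 kmol

Yield of U: 2ξ₁ / 668.8 = 0.536 → ξ₁ = 179.2 kmol.
Conversion of M: 1ξ₁ + 1ξ₂ = 0.358 × 668.8 = 239.4 → ξ₂ = 60.19 kmol.
Outlet amounts (n = n₀ + Σ ν·ξ):
  M: 668.8 − 1(179.2) − 1(60.19) = 429.4
  U: 0 + 2(179.2) = 358.5
  Q: 0 + 2(60.19) = 120.4
  V: 0 + 1(60.19) = 60.19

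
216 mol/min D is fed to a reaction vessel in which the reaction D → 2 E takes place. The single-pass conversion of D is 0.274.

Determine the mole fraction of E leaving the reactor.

0.43

D reacted = 0.274 × 216 = 59.18 mol/min; ν_D = −1, so ξ = 59.18/1 = 59.18 mol/min.
Outlet amounts (n = n₀ + ν ξ):
  D: 216 − 1(59.18) = 156.8
  E: 0 + 2(59.18) = 118.4
Total out = 275.2 mol/min; y_E = 118.4 / 275.2 = 0.4301.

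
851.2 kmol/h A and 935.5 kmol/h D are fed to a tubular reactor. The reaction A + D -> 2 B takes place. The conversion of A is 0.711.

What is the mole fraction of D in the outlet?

A reacted = 0.711 × 851.2 = 605.2 kmol/h; ν_A = −1, so ξ = 605.2/1 = 605.2 kmol/h.
Outlet amounts (n = n₀ + ν ξ):
  A: 851.2 − 1(605.2) = 246
  D: 935.5 − 1(605.2) = 330.3
  B: 0 + 2(605.2) = 1210
Total out = 1787 kmol/h; y_D = 330.3 / 1787 = 0.1849.

0.185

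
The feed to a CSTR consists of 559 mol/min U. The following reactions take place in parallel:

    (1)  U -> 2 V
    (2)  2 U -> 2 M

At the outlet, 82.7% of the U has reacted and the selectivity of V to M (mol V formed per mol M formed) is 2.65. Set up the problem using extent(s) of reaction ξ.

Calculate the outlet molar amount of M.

Conversion of U: U consumed = 0.827 × 559 = 462.3 mol/min = 1ξ₁ + 2ξ₂.
Selectivity: 2ξ₁ / (2ξ₂) = 2.65 → ξ₁ = 2.65 ξ₂.
Substitute: (1·2.65 + 2) ξ₂ = 462.3 → ξ₂ = 99.42 mol/min, ξ₁ = 263.5 mol/min.
Outlet amounts (n = n₀ + Σ ν·ξ):
  U: 559 − 1(263.5) − 2(99.42) = 96.71
  V: 0 + 2(263.5) = 526.9
  M: 0 + 2(99.42) = 198.8

199 mol/min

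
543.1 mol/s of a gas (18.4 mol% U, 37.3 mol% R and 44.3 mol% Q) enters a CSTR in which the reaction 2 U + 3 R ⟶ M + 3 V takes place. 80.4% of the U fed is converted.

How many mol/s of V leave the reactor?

121 mol/s

U reacted = 0.804 × 99.93 = 80.34 mol/s; ν_U = −2, so ξ = 80.34/2 = 40.17 mol/s.
Outlet amounts (n = n₀ + ν ξ):
  U: 99.93 − 2(40.17) = 19.59
  R: 202.6 − 3(40.17) = 82.06
  M: 0 + 1(40.17) = 40.17
  V: 0 + 3(40.17) = 120.5
  Q: 240.6 (inert)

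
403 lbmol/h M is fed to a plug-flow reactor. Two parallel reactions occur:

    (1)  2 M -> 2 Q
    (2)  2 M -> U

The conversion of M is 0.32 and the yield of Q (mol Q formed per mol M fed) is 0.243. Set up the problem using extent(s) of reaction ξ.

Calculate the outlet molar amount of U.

Yield of Q: 2ξ₁ / 403 = 0.243 → ξ₁ = 48.96 lbmol/h.
Conversion of M: 2ξ₁ + 2ξ₂ = 0.32 × 403 = 129 → ξ₂ = 15.52 lbmol/h.
Outlet amounts (n = n₀ + Σ ν·ξ):
  M: 403 − 2(48.96) − 2(15.52) = 274
  Q: 0 + 2(48.96) = 97.93
  U: 0 + 1(15.52) = 15.52

15.5 lbmol/h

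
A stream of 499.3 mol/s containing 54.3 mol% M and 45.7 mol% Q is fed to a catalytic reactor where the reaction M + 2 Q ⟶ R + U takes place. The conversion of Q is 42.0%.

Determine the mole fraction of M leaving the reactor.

Q reacted = 0.42 × 228.2 = 95.84 mol/s; ν_Q = −2, so ξ = 95.84/2 = 47.92 mol/s.
Outlet amounts (n = n₀ + ν ξ):
  M: 271.1 − 1(47.92) = 223.2
  Q: 228.2 − 2(47.92) = 132.3
  R: 0 + 1(47.92) = 47.92
  U: 0 + 1(47.92) = 47.92
Total out = 451.4 mol/s; y_M = 223.2 / 451.4 = 0.4945.

0.494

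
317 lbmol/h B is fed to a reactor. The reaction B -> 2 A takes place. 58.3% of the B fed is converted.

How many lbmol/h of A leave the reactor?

B reacted = 0.583 × 317 = 184.8 lbmol/h; ν_B = −1, so ξ = 184.8/1 = 184.8 lbmol/h.
Outlet amounts (n = n₀ + ν ξ):
  B: 317 − 1(184.8) = 132.2
  A: 0 + 2(184.8) = 369.6

370 lbmol/h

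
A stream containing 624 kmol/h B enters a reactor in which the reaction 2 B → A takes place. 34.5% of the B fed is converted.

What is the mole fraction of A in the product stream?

0.208

B reacted = 0.345 × 624 = 215.3 kmol/h; ν_B = −2, so ξ = 215.3/2 = 107.6 kmol/h.
Outlet amounts (n = n₀ + ν ξ):
  B: 624 − 2(107.6) = 408.7
  A: 0 + 1(107.6) = 107.6
Total out = 516.4 kmol/h; y_A = 107.6 / 516.4 = 0.2085.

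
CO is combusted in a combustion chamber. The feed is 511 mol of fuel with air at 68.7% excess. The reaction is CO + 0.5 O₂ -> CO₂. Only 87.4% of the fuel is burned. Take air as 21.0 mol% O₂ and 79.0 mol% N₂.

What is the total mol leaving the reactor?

2340 mol

Stoichiometric O₂ = 0.5 × 511 = 255.5 mol; O₂ fed = 255.5 × 1.687 = 431 mol.
N₂ fed = 431 × 79/21 = 1621 mol.
Fuel reacted = 0.874 × 511 → ξ = 446.6 mol.
Outlet (n = n₀ + ν ξ):
  CO: 511 − 1(446.6) = 64.39
  O₂: 431 − 0.5(446.6) = 207.7
  N₂: 1621 (inert)
  CO₂: 0 + 1(446.6) = 446.6
Total out = 64.39 + 207.7 + 1621 + 446.6 = 2340 mol.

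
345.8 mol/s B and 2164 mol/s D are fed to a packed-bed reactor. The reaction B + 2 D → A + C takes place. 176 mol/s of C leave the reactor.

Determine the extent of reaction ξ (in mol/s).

ξ = 176 mol/s

For C: n = n₀ + 1ξ → 176 = 0 + 1ξ, giving ξ = 176 mol/s.
Outlet amounts (n = n₀ + ν ξ):
  B: 345.8 − 1(176) = 169.8
  D: 2164 − 2(176) = 1812
  A: 0 + 1(176) = 176
  C: 0 + 1(176) = 176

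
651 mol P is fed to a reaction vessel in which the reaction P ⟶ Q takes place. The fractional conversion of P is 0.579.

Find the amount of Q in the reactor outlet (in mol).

377 mol

P reacted = 0.579 × 651 = 376.9 mol; ν_P = −1, so ξ = 376.9/1 = 376.9 mol.
Outlet amounts (n = n₀ + ν ξ):
  P: 651 − 1(376.9) = 274.1
  Q: 0 + 1(376.9) = 376.9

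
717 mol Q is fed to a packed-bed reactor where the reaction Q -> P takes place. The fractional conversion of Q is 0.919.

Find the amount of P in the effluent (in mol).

659 mol

Q reacted = 0.919 × 717 = 658.9 mol; ν_Q = −1, so ξ = 658.9/1 = 658.9 mol.
Outlet amounts (n = n₀ + ν ξ):
  Q: 717 − 1(658.9) = 58.08
  P: 0 + 1(658.9) = 658.9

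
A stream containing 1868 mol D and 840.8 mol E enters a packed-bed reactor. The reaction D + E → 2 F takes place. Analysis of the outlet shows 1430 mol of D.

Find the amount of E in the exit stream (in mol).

403 mol

For D: n = n₀ − 1ξ → 1430 = 1868 − 1ξ, giving ξ = 438 mol.
Outlet amounts (n = n₀ + ν ξ):
  D: 1868 − 1(438) = 1430
  E: 840.8 − 1(438) = 402.8
  F: 0 + 2(438) = 876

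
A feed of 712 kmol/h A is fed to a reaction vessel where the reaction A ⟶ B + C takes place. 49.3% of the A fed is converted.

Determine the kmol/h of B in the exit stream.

A reacted = 0.493 × 712 = 351 kmol/h; ν_A = −1, so ξ = 351/1 = 351 kmol/h.
Outlet amounts (n = n₀ + ν ξ):
  A: 712 − 1(351) = 361
  B: 0 + 1(351) = 351
  C: 0 + 1(351) = 351

351 kmol/h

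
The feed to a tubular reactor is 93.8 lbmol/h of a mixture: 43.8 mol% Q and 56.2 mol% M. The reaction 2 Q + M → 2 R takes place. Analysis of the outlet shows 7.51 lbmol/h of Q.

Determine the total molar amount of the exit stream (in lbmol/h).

77 lbmol/h

For Q: n = n₀ − 2ξ → 7.51 = 41.08 − 2ξ, giving ξ = 16.79 lbmol/h.
Outlet amounts (n = n₀ + ν ξ):
  Q: 41.08 − 2(16.79) = 7.51
  M: 52.72 − 1(16.79) = 35.93
  R: 0 + 2(16.79) = 33.57
Total out = 7.51 + 35.93 + 33.57 = 77.01 lbmol/h.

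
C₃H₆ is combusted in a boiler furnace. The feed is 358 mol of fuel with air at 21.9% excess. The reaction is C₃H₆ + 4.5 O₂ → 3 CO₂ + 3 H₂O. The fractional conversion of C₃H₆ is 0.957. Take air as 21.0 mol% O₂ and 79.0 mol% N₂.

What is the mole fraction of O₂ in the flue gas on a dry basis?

0.0477

Stoichiometric O₂ = 4.5 × 358 = 1611 mol; O₂ fed = 1611 × 1.219 = 1964 mol.
N₂ fed = 1964 × 79/21 = 7388 mol.
Fuel reacted = 0.957 × 358 → ξ = 342.6 mol.
Outlet (n = n₀ + ν ξ):
  C₃H₆: 358 − 1(342.6) = 15.39
  O₂: 1964 − 4.5(342.6) = 422.1
  N₂: 7388 (inert)
  CO₂: 0 + 3(342.6) = 1028
  H₂O: 0 + 3(342.6) = 1028
Dry total = 8853 mol; y_O₂ (dry) = 422.1 / 8853 = 0.04768.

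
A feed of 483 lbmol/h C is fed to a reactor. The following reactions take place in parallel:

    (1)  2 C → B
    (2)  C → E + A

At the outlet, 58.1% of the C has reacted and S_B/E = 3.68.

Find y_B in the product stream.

Conversion of C: C consumed = 0.581 × 483 = 280.6 lbmol/h = 2ξ₁ + 1ξ₂.
Selectivity: 1ξ₁ / (1ξ₂) = 3.68 → ξ₁ = 3.68 ξ₂.
Substitute: (2·3.68 + 1) ξ₂ = 280.6 → ξ₂ = 33.57 lbmol/h, ξ₁ = 123.5 lbmol/h.
Outlet amounts (n = n₀ + Σ ν·ξ):
  C: 483 − 2(123.5) − 1(33.57) = 202.4
  B: 0 + 1(123.5) = 123.5
  E: 0 + 1(33.57) = 33.57
  A: 0 + 1(33.57) = 33.57
Total out = 393 lbmol/h; y_B = 123.5 / 393 = 0.3143.

0.314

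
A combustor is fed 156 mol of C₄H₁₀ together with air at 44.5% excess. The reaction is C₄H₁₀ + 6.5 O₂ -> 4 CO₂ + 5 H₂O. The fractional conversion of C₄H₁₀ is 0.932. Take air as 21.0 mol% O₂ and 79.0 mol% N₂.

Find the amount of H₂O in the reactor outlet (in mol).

727 mol

Stoichiometric O₂ = 6.5 × 156 = 1014 mol; O₂ fed = 1014 × 1.445 = 1465 mol.
N₂ fed = 1465 × 79/21 = 5512 mol.
Fuel reacted = 0.932 × 156 → ξ = 145.4 mol.
Outlet (n = n₀ + ν ξ):
  C₄H₁₀: 156 − 1(145.4) = 10.61
  O₂: 1465 − 6.5(145.4) = 520.2
  N₂: 5512 (inert)
  CO₂: 0 + 4(145.4) = 581.6
  H₂O: 0 + 5(145.4) = 727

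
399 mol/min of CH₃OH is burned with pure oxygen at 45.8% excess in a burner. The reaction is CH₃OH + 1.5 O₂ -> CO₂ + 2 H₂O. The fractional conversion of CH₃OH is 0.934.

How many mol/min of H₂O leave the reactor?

745 mol/min

Stoichiometric O₂ = 1.5 × 399 = 598.5 mol/min; O₂ fed = 598.5 × 1.458 = 872.6 mol/min.
Fuel reacted = 0.934 × 399 → ξ = 372.7 mol/min.
Outlet (n = n₀ + ν ξ):
  CH₃OH: 399 − 1(372.7) = 26.33
  O₂: 872.6 − 1.5(372.7) = 313.6
  CO₂: 0 + 1(372.7) = 372.7
  H₂O: 0 + 2(372.7) = 745.3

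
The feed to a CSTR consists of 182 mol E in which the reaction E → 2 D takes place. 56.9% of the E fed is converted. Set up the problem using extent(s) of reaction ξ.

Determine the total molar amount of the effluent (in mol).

286 mol

E reacted = 0.569 × 182 = 103.6 mol; ν_E = −1, so ξ = 103.6/1 = 103.6 mol.
Outlet amounts (n = n₀ + ν ξ):
  E: 182 − 1(103.6) = 78.44
  D: 0 + 2(103.6) = 207.1
Total out = 78.44 + 207.1 = 285.6 mol.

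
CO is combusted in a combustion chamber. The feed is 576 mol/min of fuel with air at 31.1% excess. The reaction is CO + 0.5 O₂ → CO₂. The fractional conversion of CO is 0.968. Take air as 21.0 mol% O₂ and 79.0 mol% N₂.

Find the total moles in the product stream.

Stoichiometric O₂ = 0.5 × 576 = 288 mol/min; O₂ fed = 288 × 1.311 = 377.6 mol/min.
N₂ fed = 377.6 × 79/21 = 1420 mol/min.
Fuel reacted = 0.968 × 576 → ξ = 557.6 mol/min.
Outlet (n = n₀ + ν ξ):
  CO: 576 − 1(557.6) = 18.43
  O₂: 377.6 − 0.5(557.6) = 98.78
  N₂: 1420 (inert)
  CO₂: 0 + 1(557.6) = 557.6
Total out = 18.43 + 98.78 + 1420 + 557.6 = 2095 mol/min.

2100 mol/min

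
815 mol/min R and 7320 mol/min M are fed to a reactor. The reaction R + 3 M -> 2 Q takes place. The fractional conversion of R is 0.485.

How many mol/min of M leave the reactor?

6130 mol/min

R reacted = 0.485 × 815 = 395.3 mol/min; ν_R = −1, so ξ = 395.3/1 = 395.3 mol/min.
Outlet amounts (n = n₀ + ν ξ):
  R: 815 − 1(395.3) = 419.7
  M: 7320 − 3(395.3) = 6134
  Q: 0 + 2(395.3) = 790.5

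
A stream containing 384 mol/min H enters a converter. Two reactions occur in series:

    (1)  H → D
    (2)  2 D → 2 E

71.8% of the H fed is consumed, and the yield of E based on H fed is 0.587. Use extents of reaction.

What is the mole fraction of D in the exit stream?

0.131

Conversion of H: H consumed = 1ξ₁ = 0.718 × 384 → ξ₁ = 275.7 mol/min.
Yield of E: 2ξ₂ / 384 = 0.587 → ξ₂ = 112.7 mol/min.
Outlet amounts (n = n₀ + Σ ν·ξ):
  H: 384 − 1(275.7) = 108.3
  D: 0 + 1(275.7) − 2(112.7) = 50.3
  E: 0 + 2(112.7) = 225.4
Total out = 384 mol/min; y_D = 50.3 / 384 = 0.131.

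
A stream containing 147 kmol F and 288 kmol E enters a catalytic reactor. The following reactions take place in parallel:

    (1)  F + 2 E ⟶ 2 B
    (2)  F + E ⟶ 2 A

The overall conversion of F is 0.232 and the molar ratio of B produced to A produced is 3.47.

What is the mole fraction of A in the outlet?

Conversion of F: F consumed = 0.232 × 147 = 34.1 kmol = 1ξ₁ + 1ξ₂.
Selectivity: 2ξ₁ / (2ξ₂) = 3.47 → ξ₁ = 3.47 ξ₂.
Substitute: (1·3.47 + 1) ξ₂ = 34.1 → ξ₂ = 7.63 kmol, ξ₁ = 26.47 kmol.
Outlet amounts (n = n₀ + Σ ν·ξ):
  F: 147 − 1(26.47) − 1(7.63) = 112.9
  E: 288 − 2(26.47) − 1(7.63) = 227.4
  B: 0 + 2(26.47) = 52.95
  A: 0 + 2(7.63) = 15.26
Total out = 408.5 kmol; y_A = 15.26 / 408.5 = 0.03735.

0.0374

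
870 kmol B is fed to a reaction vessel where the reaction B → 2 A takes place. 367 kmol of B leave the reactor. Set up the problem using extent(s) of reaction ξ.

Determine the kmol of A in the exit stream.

For B: n = n₀ − 1ξ → 367 = 870 − 1ξ, giving ξ = 503 kmol.
Outlet amounts (n = n₀ + ν ξ):
  B: 870 − 1(503) = 367
  A: 0 + 2(503) = 1006

1010 kmol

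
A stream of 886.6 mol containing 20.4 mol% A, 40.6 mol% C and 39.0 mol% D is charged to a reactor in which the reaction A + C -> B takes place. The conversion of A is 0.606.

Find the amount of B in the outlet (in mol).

A reacted = 0.606 × 180.9 = 109.6 mol; ν_A = −1, so ξ = 109.6/1 = 109.6 mol.
Outlet amounts (n = n₀ + ν ξ):
  A: 180.9 − 1(109.6) = 71.26
  C: 360 − 1(109.6) = 250.4
  B: 0 + 1(109.6) = 109.6
  D: 345.8 (inert)

110 mol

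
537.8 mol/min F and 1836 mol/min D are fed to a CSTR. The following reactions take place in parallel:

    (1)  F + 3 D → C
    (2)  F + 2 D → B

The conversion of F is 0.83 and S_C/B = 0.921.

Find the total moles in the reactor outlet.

1270 mol/min

Conversion of F: F consumed = 0.83 × 537.8 = 446.4 mol/min = 1ξ₁ + 1ξ₂.
Selectivity: 1ξ₁ / (1ξ₂) = 0.921 → ξ₁ = 0.921 ξ₂.
Substitute: (1·0.921 + 1) ξ₂ = 446.4 → ξ₂ = 232.4 mol/min, ξ₁ = 214 mol/min.
Outlet amounts (n = n₀ + Σ ν·ξ):
  F: 537.8 − 1(214) − 1(232.4) = 91.43
  D: 1836 − 3(214) − 2(232.4) = 729.2
  C: 0 + 1(214) = 214
  B: 0 + 1(232.4) = 232.4
Total out = 91.43 + 729.2 + 214 + 232.4 = 1267 mol/min.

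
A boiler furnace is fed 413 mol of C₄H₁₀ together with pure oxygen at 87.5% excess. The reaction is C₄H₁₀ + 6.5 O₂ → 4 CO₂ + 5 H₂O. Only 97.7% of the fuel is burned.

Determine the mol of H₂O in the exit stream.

2020 mol

Stoichiometric O₂ = 6.5 × 413 = 2684 mol; O₂ fed = 2684 × 1.875 = 5033 mol.
Fuel reacted = 0.977 × 413 → ξ = 403.5 mol.
Outlet (n = n₀ + ν ξ):
  C₄H₁₀: 413 − 1(403.5) = 9.499
  O₂: 5033 − 6.5(403.5) = 2411
  CO₂: 0 + 4(403.5) = 1614
  H₂O: 0 + 5(403.5) = 2018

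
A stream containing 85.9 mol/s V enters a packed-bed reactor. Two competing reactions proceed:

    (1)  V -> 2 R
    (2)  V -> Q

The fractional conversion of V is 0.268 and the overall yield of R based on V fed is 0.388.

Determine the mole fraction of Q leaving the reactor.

0.062

Yield of R: 2ξ₁ / 85.9 = 0.388 → ξ₁ = 16.66 mol/s.
Conversion of V: 1ξ₁ + 1ξ₂ = 0.268 × 85.9 = 23.02 → ξ₂ = 6.357 mol/s.
Outlet amounts (n = n₀ + Σ ν·ξ):
  V: 85.9 − 1(16.66) − 1(6.357) = 62.88
  R: 0 + 2(16.66) = 33.33
  Q: 0 + 1(6.357) = 6.357
Total out = 102.6 mol/s; y_Q = 6.357 / 102.6 = 0.06198.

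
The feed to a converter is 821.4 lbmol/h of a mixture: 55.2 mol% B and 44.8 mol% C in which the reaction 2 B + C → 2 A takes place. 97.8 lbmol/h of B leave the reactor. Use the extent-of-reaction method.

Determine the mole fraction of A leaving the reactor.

For B: n = n₀ − 2ξ → 97.8 = 453.4 − 2ξ, giving ξ = 177.8 lbmol/h.
Outlet amounts (n = n₀ + ν ξ):
  B: 453.4 − 2(177.8) = 97.8
  C: 368 − 1(177.8) = 190.2
  A: 0 + 2(177.8) = 355.6
Total out = 643.6 lbmol/h; y_A = 355.6 / 643.6 = 0.5525.

0.553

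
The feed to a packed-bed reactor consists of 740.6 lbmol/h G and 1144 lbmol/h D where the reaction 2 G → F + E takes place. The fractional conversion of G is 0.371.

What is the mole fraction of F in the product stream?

0.0729

G reacted = 0.371 × 740.6 = 274.8 lbmol/h; ν_G = −2, so ξ = 274.8/2 = 137.4 lbmol/h.
Outlet amounts (n = n₀ + ν ξ):
  G: 740.6 − 2(137.4) = 465.8
  F: 0 + 1(137.4) = 137.4
  E: 0 + 1(137.4) = 137.4
  D: 1144 (inert)
Total out = 1885 lbmol/h; y_F = 137.4 / 1885 = 0.0729.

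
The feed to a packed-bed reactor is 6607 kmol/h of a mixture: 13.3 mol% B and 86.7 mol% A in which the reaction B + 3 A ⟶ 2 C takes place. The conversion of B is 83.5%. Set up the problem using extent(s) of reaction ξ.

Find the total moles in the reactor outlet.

5140 kmol/h

B reacted = 0.835 × 878.7 = 733.7 kmol/h; ν_B = −1, so ξ = 733.7/1 = 733.7 kmol/h.
Outlet amounts (n = n₀ + ν ξ):
  B: 878.7 − 1(733.7) = 145
  A: 5728 − 3(733.7) = 3527
  C: 0 + 2(733.7) = 1467
Total out = 145 + 3527 + 1467 = 5140 kmol/h.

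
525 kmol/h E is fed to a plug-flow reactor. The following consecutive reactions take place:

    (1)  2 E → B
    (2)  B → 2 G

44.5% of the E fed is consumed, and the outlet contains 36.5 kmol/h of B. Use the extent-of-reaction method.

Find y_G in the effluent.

0.329

Conversion of E: E consumed = 2ξ₁ = 0.445 × 525 → ξ₁ = 116.8 kmol/h.
B balance: n_B = 0 + 1ξ₁ − 1ξ₂ = 36.5 → ξ₂ = (1·116.8 − 36.5)/1 = 80.31 kmol/h.
Outlet amounts (n = n₀ + Σ ν·ξ):
  E: 525 − 2(116.8) = 291.4
  B: 0 + 1(116.8) − 1(80.31) = 36.5
  G: 0 + 2(80.31) = 160.6
Total out = 488.5 kmol/h; y_G = 160.6 / 488.5 = 0.3288.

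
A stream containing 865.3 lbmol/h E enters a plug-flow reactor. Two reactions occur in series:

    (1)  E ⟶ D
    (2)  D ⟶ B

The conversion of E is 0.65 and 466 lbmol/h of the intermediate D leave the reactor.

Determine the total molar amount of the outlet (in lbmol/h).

865 lbmol/h

Conversion of E: E consumed = 1ξ₁ = 0.65 × 865.3 → ξ₁ = 562.4 lbmol/h.
D balance: n_D = 0 + 1ξ₁ − 1ξ₂ = 466 → ξ₂ = (1·562.4 − 466)/1 = 96.44 lbmol/h.
Outlet amounts (n = n₀ + Σ ν·ξ):
  E: 865.3 − 1(562.4) = 302.9
  D: 0 + 1(562.4) − 1(96.44) = 466
  B: 0 + 1(96.44) = 96.44
Total out = 302.9 + 466 + 96.44 = 865.3 lbmol/h.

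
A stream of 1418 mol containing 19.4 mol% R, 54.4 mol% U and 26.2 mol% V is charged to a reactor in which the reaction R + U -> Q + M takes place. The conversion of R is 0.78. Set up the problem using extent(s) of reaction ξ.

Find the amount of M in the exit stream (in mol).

215 mol

R reacted = 0.78 × 275.1 = 214.6 mol; ν_R = −1, so ξ = 214.6/1 = 214.6 mol.
Outlet amounts (n = n₀ + ν ξ):
  R: 275.1 − 1(214.6) = 60.52
  U: 771.4 − 1(214.6) = 556.8
  Q: 0 + 1(214.6) = 214.6
  M: 0 + 1(214.6) = 214.6
  V: 371.5 (inert)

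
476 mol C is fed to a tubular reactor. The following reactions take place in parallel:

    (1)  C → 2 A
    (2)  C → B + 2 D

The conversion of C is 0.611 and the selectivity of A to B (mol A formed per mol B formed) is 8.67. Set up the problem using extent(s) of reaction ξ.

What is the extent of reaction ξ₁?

Conversion of C: C consumed = 0.611 × 476 = 290.8 mol = 1ξ₁ + 1ξ₂.
Selectivity: 2ξ₁ / (1ξ₂) = 8.67 → ξ₁ = 4.335 ξ₂.
Substitute: (1·4.335 + 1) ξ₂ = 290.8 → ξ₂ = 54.51 mol, ξ₁ = 236.3 mol.
Outlet amounts (n = n₀ + Σ ν·ξ):
  C: 476 − 1(236.3) − 1(54.51) = 185.2
  A: 0 + 2(236.3) = 472.6
  B: 0 + 1(54.51) = 54.51
  D: 0 + 2(54.51) = 109

ξ₁ = 236 mol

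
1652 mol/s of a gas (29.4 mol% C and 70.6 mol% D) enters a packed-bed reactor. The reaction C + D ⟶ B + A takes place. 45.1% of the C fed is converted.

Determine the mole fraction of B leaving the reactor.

0.133

C reacted = 0.451 × 485.7 = 219 mol/s; ν_C = −1, so ξ = 219/1 = 219 mol/s.
Outlet amounts (n = n₀ + ν ξ):
  C: 485.7 − 1(219) = 266.6
  D: 1166 − 1(219) = 947.3
  B: 0 + 1(219) = 219
  A: 0 + 1(219) = 219
Total out = 1652 mol/s; y_B = 219 / 1652 = 0.1326.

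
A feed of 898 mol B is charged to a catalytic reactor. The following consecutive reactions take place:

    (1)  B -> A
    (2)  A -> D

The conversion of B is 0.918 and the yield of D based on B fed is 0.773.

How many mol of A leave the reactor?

130 mol

Conversion of B: B consumed = 1ξ₁ = 0.918 × 898 → ξ₁ = 824.4 mol.
Yield of D: 1ξ₂ / 898 = 0.773 → ξ₂ = 694.2 mol.
Outlet amounts (n = n₀ + Σ ν·ξ):
  B: 898 − 1(824.4) = 73.64
  A: 0 + 1(824.4) − 1(694.2) = 130.2
  D: 0 + 1(694.2) = 694.2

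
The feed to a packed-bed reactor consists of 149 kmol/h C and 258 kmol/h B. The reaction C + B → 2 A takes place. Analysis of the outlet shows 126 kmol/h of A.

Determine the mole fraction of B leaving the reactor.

For A: n = n₀ + 2ξ → 126 = 0 + 2ξ, giving ξ = 63 kmol/h.
Outlet amounts (n = n₀ + ν ξ):
  C: 149 − 1(63) = 86
  B: 258 − 1(63) = 195
  A: 0 + 2(63) = 126
Total out = 407 kmol/h; y_B = 195 / 407 = 0.4791.

0.479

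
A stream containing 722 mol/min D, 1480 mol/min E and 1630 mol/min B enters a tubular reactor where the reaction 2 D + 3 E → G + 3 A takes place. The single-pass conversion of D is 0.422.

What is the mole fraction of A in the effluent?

0.124

D reacted = 0.422 × 722 = 304.7 mol/min; ν_D = −2, so ξ = 304.7/2 = 152.3 mol/min.
Outlet amounts (n = n₀ + ν ξ):
  D: 722 − 2(152.3) = 417.3
  E: 1480 − 3(152.3) = 1023
  G: 0 + 1(152.3) = 152.3
  A: 0 + 3(152.3) = 457
  B: 1630 (inert)
Total out = 3680 mol/min; y_A = 457 / 3680 = 0.1242.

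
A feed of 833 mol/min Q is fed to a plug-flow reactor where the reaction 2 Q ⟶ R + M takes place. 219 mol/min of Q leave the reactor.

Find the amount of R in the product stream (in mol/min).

For Q: n = n₀ − 2ξ → 219 = 833 − 2ξ, giving ξ = 307 mol/min.
Outlet amounts (n = n₀ + ν ξ):
  Q: 833 − 2(307) = 219
  R: 0 + 1(307) = 307
  M: 0 + 1(307) = 307

307 mol/min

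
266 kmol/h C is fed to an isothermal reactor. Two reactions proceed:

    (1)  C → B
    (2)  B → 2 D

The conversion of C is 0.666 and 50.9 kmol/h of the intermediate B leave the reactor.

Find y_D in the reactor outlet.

Conversion of C: C consumed = 1ξ₁ = 0.666 × 266 → ξ₁ = 177.2 kmol/h.
B balance: n_B = 0 + 1ξ₁ − 1ξ₂ = 50.9 → ξ₂ = (1·177.2 − 50.9)/1 = 126.3 kmol/h.
Outlet amounts (n = n₀ + Σ ν·ξ):
  C: 266 − 1(177.2) = 88.84
  B: 0 + 1(177.2) − 1(126.3) = 50.9
  D: 0 + 2(126.3) = 252.5
Total out = 392.3 kmol/h; y_D = 252.5 / 392.3 = 0.6437.

0.644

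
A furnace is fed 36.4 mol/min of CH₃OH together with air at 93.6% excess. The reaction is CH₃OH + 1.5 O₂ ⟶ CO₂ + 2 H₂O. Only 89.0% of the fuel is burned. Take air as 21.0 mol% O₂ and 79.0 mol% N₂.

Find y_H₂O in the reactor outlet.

0.117

Stoichiometric O₂ = 1.5 × 36.4 = 54.6 mol/min; O₂ fed = 54.6 × 1.936 = 105.7 mol/min.
N₂ fed = 105.7 × 79/21 = 397.7 mol/min.
Fuel reacted = 0.89 × 36.4 → ξ = 32.4 mol/min.
Outlet (n = n₀ + ν ξ):
  CH₃OH: 36.4 − 1(32.4) = 4.004
  O₂: 105.7 − 1.5(32.4) = 57.11
  N₂: 397.7 (inert)
  CO₂: 0 + 1(32.4) = 32.4
  H₂O: 0 + 2(32.4) = 64.79
Total out = 556 mol/min; y_H₂O = 64.79 / 556 = 0.1165.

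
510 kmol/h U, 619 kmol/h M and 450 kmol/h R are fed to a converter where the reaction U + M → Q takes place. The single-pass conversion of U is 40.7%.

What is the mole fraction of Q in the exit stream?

0.151

U reacted = 0.407 × 510 = 207.6 kmol/h; ν_U = −1, so ξ = 207.6/1 = 207.6 kmol/h.
Outlet amounts (n = n₀ + ν ξ):
  U: 510 − 1(207.6) = 302.4
  M: 619 − 1(207.6) = 411.4
  Q: 0 + 1(207.6) = 207.6
  R: 450 (inert)
Total out = 1371 kmol/h; y_Q = 207.6 / 1371 = 0.1514.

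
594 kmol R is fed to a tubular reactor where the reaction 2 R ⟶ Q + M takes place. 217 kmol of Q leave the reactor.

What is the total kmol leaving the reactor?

594 kmol

For Q: n = n₀ + 1ξ → 217 = 0 + 1ξ, giving ξ = 217 kmol.
Outlet amounts (n = n₀ + ν ξ):
  R: 594 − 2(217) = 160
  Q: 0 + 1(217) = 217
  M: 0 + 1(217) = 217
Total out = 160 + 217 + 217 = 594 kmol.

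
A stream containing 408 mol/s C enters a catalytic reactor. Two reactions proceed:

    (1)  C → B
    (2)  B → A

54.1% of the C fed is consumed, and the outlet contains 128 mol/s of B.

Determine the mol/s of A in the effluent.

92.7 mol/s

Conversion of C: C consumed = 1ξ₁ = 0.541 × 408 → ξ₁ = 220.7 mol/s.
B balance: n_B = 0 + 1ξ₁ − 1ξ₂ = 128 → ξ₂ = (1·220.7 − 128)/1 = 92.73 mol/s.
Outlet amounts (n = n₀ + Σ ν·ξ):
  C: 408 − 1(220.7) = 187.3
  B: 0 + 1(220.7) − 1(92.73) = 128
  A: 0 + 1(92.73) = 92.73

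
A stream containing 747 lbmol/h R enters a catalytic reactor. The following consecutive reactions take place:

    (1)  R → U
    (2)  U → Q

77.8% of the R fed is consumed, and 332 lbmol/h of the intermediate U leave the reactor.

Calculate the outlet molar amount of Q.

249 lbmol/h

Conversion of R: R consumed = 1ξ₁ = 0.778 × 747 → ξ₁ = 581.2 lbmol/h.
U balance: n_U = 0 + 1ξ₁ − 1ξ₂ = 332 → ξ₂ = (1·581.2 − 332)/1 = 249.2 lbmol/h.
Outlet amounts (n = n₀ + Σ ν·ξ):
  R: 747 − 1(581.2) = 165.8
  U: 0 + 1(581.2) − 1(249.2) = 332
  Q: 0 + 1(249.2) = 249.2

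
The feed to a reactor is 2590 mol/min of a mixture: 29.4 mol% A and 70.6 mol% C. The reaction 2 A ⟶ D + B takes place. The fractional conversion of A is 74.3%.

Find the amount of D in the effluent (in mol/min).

283 mol/min

A reacted = 0.743 × 761.5 = 565.8 mol/min; ν_A = −2, so ξ = 565.8/2 = 282.9 mol/min.
Outlet amounts (n = n₀ + ν ξ):
  A: 761.5 − 2(282.9) = 195.7
  D: 0 + 1(282.9) = 282.9
  B: 0 + 1(282.9) = 282.9
  C: 1829 (inert)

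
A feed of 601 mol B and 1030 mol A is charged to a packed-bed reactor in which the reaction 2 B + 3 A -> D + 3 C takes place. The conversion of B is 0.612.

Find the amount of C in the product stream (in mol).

B reacted = 0.612 × 601 = 367.8 mol; ν_B = −2, so ξ = 367.8/2 = 183.9 mol.
Outlet amounts (n = n₀ + ν ξ):
  B: 601 − 2(183.9) = 233.2
  A: 1030 − 3(183.9) = 478.3
  D: 0 + 1(183.9) = 183.9
  C: 0 + 3(183.9) = 551.7

552 mol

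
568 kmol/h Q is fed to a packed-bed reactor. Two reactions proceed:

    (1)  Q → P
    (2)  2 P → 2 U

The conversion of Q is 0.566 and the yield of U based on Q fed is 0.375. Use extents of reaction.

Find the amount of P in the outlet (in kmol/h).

108 kmol/h

Conversion of Q: Q consumed = 1ξ₁ = 0.566 × 568 → ξ₁ = 321.5 kmol/h.
Yield of U: 2ξ₂ / 568 = 0.375 → ξ₂ = 106.5 kmol/h.
Outlet amounts (n = n₀ + Σ ν·ξ):
  Q: 568 − 1(321.5) = 246.5
  P: 0 + 1(321.5) − 2(106.5) = 108.5
  U: 0 + 2(106.5) = 213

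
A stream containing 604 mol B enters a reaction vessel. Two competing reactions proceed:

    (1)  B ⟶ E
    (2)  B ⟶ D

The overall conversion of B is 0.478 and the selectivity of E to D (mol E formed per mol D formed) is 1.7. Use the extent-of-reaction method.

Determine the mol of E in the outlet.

Conversion of B: B consumed = 0.478 × 604 = 288.7 mol = 1ξ₁ + 1ξ₂.
Selectivity: 1ξ₁ / (1ξ₂) = 1.7 → ξ₁ = 1.7 ξ₂.
Substitute: (1·1.7 + 1) ξ₂ = 288.7 → ξ₂ = 106.9 mol, ξ₁ = 181.8 mol.
Outlet amounts (n = n₀ + Σ ν·ξ):
  B: 604 − 1(181.8) − 1(106.9) = 315.3
  E: 0 + 1(181.8) = 181.8
  D: 0 + 1(106.9) = 106.9

182 mol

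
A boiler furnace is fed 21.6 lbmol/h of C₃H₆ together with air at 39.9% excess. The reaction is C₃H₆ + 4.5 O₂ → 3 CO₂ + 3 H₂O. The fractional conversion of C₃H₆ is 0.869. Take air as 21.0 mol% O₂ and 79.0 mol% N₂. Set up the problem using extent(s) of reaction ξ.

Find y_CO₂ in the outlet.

Stoichiometric O₂ = 4.5 × 21.6 = 97.2 lbmol/h; O₂ fed = 97.2 × 1.399 = 136 lbmol/h.
N₂ fed = 136 × 79/21 = 511.6 lbmol/h.
Fuel reacted = 0.869 × 21.6 → ξ = 18.77 lbmol/h.
Outlet (n = n₀ + ν ξ):
  C₃H₆: 21.6 − 1(18.77) = 2.83
  O₂: 136 − 4.5(18.77) = 51.52
  N₂: 511.6 (inert)
  CO₂: 0 + 3(18.77) = 56.31
  H₂O: 0 + 3(18.77) = 56.31
Total out = 678.5 lbmol/h; y_CO₂ = 56.31 / 678.5 = 0.08299.

0.083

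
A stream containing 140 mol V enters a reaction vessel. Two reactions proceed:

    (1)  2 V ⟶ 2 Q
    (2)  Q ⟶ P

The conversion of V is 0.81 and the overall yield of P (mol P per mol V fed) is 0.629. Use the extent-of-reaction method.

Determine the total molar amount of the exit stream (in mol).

140 mol

Conversion of V: V consumed = 2ξ₁ = 0.81 × 140 → ξ₁ = 56.7 mol.
Yield of P: 1ξ₂ / 140 = 0.629 → ξ₂ = 88.06 mol.
Outlet amounts (n = n₀ + Σ ν·ξ):
  V: 140 − 2(56.7) = 26.6
  Q: 0 + 2(56.7) − 1(88.06) = 25.34
  P: 0 + 1(88.06) = 88.06
Total out = 26.6 + 25.34 + 88.06 = 140 mol.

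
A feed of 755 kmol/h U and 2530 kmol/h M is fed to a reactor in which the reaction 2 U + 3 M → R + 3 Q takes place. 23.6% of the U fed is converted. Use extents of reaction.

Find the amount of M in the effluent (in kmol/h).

U reacted = 0.236 × 755 = 178.2 kmol/h; ν_U = −2, so ξ = 178.2/2 = 89.09 kmol/h.
Outlet amounts (n = n₀ + ν ξ):
  U: 755 − 2(89.09) = 576.8
  M: 2530 − 3(89.09) = 2263
  R: 0 + 1(89.09) = 89.09
  Q: 0 + 3(89.09) = 267.3

2260 kmol/h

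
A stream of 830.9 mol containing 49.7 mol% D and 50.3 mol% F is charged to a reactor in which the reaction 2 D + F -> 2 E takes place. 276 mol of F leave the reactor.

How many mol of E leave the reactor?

For F: n = n₀ − 1ξ → 276 = 417.9 − 1ξ, giving ξ = 141.9 mol.
Outlet amounts (n = n₀ + ν ξ):
  D: 413 − 2(141.9) = 129.1
  F: 417.9 − 1(141.9) = 276
  E: 0 + 2(141.9) = 283.9

284 mol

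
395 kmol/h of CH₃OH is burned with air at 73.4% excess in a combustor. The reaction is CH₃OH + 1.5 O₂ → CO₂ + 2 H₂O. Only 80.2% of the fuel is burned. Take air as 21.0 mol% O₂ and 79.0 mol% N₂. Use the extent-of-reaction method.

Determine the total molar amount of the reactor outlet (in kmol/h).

Stoichiometric O₂ = 1.5 × 395 = 592.5 kmol/h; O₂ fed = 592.5 × 1.734 = 1027 kmol/h.
N₂ fed = 1027 × 79/21 = 3865 kmol/h.
Fuel reacted = 0.802 × 395 → ξ = 316.8 kmol/h.
Outlet (n = n₀ + ν ξ):
  CH₃OH: 395 − 1(316.8) = 78.21
  O₂: 1027 − 1.5(316.8) = 552.2
  N₂: 3865 (inert)
  CO₂: 0 + 1(316.8) = 316.8
  H₂O: 0 + 2(316.8) = 633.6
Total out = 78.21 + 552.2 + 3865 + 316.8 + 633.6 = 5446 kmol/h.

5450 kmol/h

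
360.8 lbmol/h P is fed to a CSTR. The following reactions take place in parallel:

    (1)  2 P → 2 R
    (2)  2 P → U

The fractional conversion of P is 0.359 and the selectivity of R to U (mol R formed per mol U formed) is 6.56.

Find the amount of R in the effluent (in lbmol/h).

Conversion of P: P consumed = 0.359 × 360.8 = 129.5 lbmol/h = 2ξ₁ + 2ξ₂.
Selectivity: 2ξ₁ / (1ξ₂) = 6.56 → ξ₁ = 3.28 ξ₂.
Substitute: (2·3.28 + 2) ξ₂ = 129.5 → ξ₂ = 15.13 lbmol/h, ξ₁ = 49.63 lbmol/h.
Outlet amounts (n = n₀ + Σ ν·ξ):
  P: 360.8 − 2(49.63) − 2(15.13) = 231.3
  R: 0 + 2(49.63) = 99.26
  U: 0 + 1(15.13) = 15.13

99.3 lbmol/h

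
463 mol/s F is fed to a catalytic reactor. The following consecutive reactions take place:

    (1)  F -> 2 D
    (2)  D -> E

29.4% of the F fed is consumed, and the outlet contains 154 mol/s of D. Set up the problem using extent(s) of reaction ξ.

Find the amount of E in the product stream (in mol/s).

118 mol/s

Conversion of F: F consumed = 1ξ₁ = 0.294 × 463 → ξ₁ = 136.1 mol/s.
D balance: n_D = 0 + 2ξ₁ − 1ξ₂ = 154 → ξ₂ = (2·136.1 − 154)/1 = 118.2 mol/s.
Outlet amounts (n = n₀ + Σ ν·ξ):
  F: 463 − 1(136.1) = 326.9
  D: 0 + 2(136.1) − 1(118.2) = 154
  E: 0 + 1(118.2) = 118.2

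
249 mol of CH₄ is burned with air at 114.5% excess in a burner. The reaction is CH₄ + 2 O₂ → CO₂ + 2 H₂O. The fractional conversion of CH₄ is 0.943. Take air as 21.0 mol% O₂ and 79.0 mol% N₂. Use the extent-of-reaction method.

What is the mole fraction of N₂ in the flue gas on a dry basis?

Stoichiometric O₂ = 2 × 249 = 498 mol; O₂ fed = 498 × 2.145 = 1068 mol.
N₂ fed = 1068 × 79/21 = 4019 mol.
Fuel reacted = 0.943 × 249 → ξ = 234.8 mol.
Outlet (n = n₀ + ν ξ):
  CH₄: 249 − 1(234.8) = 14.19
  O₂: 1068 − 2(234.8) = 598.6
  N₂: 4019 (inert)
  CO₂: 0 + 1(234.8) = 234.8
  H₂O: 0 + 2(234.8) = 469.6
Dry total = 4866 mol; y_N₂ (dry) = 4019 / 4866 = 0.8258.

0.826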